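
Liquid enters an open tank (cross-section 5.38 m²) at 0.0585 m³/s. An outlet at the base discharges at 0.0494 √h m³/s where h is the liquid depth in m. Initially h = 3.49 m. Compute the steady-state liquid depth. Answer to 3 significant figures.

1.40 m

Level balance: A dh/dt = 0.0585 − 0.0494 √h. Setting dh/dt = 0:
Q_in = 0.0494 √h_ss ⇒ √h_ss = 0.0585/0.0494 = 1.1842.
h_ss = 1.1842² = 1.4024 m. (Since h₀ = 3.49 m > h_ss, the level will fall toward this value.)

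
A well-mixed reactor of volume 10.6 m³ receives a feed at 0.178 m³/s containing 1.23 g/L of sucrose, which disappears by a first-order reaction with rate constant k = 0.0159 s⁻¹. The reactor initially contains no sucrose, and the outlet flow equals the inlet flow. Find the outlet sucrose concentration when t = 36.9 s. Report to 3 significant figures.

Accumulation = in − out − consumed: V dC/dt = Q C_in − Q C − k V C.
dC/dt = (Q/V) C_in − (Q/V + k) C; effective rate a = Q/V + k = 0.016792 + 0.0159 = 0.032692 s⁻¹.
C_ss = Q C_in/(Q + kV) = 0.63179 g/L; C(t) = C_ss + (C₀ − C_ss) e^(−a t).
C(36.9) = 0.63179 + (-0.63179)·e^(−0.032692·36.9) = 0.63179 + (-0.63179)·0.29929 = 0.44270 g/L.

0.443 g/L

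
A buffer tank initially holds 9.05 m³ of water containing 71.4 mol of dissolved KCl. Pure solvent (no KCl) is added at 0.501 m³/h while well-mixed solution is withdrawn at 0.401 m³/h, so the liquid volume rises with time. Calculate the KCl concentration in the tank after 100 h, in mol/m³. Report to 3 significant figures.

Let m(t) be the amount of KCl. Volume: V(t) = V₀ + (Q_in − Q_out) t = 9.05 + 0.10000 t; V(100) = 19.050 m³.
Species balance (pure solvent in): dm/dt = −Q_out · m/V(t).
Separate: dm/m = −Q_out dt/V(t) ⇒ ln(m/m₀) = −(Q_out/(Q_in−Q_out)) ln(V/V₀).
m = m₀ (V₀/V)^(Q_out/(Q_in−Q_out)) = 71.4 × (9.05/19.050)^(4.0100) = 3.6098 mol.
C = m/V = 3.6098/19.050 = 0.18949 mol/m³.

0.189 mol/m³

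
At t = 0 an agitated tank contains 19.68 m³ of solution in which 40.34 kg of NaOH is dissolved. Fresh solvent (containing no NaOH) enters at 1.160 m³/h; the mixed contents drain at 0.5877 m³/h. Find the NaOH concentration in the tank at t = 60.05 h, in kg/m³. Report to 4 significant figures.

0.2645 kg/m³

Let m(t) be the amount of NaOH. Volume: V(t) = V₀ + (Q_in − Q_out) t = 19.68 + 0.572300 t; V(60.05) = 54.0466 m³.
No NaOH enters, so dm/dt = −Q_out · (m/V).
Separate: dm/m = −Q_out dt/V(t) ⇒ ln(m/m₀) = −(Q_out/(Q_in−Q_out)) ln(V/V₀).
m = m₀ (V₀/V)^(Q_out/(Q_in−Q_out)) = 40.34 × (19.68/54.0466)^(1.02691) = 14.2951 kg.
C = m/V = 14.2951/54.0466 = 0.264495 kg/m³.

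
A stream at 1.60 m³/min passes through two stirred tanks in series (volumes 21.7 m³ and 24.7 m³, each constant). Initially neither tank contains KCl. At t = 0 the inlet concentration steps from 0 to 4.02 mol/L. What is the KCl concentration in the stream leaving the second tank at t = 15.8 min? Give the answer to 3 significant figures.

1.20 mol/L

Time constants: τᵢ = Vᵢ/Q for each well-mixed tank.
τ₁ = 21.7/1.60 = 13.562 min; τ₂ = 24.7/1.60 = 15.437 min.
Solving the cascade with C₁(0)=C₂(0)=0 gives C₂(t) = C_in[1 − (τ₁ e^(−t/τ₁) − τ₂ e^(−t/τ₂))/(τ₁ − τ₂)].
At t = 15.8: e^(−t/τ₁) = 0.31193, e^(−t/τ₂) = 0.35934.
C₂ = 4.02·[1 − (13.562·0.31193 − 15.437·0.35934)/(-1.8750)] = 4.02·0.29771 = 1.1968 mol/L.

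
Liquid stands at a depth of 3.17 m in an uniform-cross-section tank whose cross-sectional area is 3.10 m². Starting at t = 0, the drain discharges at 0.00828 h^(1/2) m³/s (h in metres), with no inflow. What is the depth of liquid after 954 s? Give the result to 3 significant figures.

A dh/dt = −Q_out = −0.00828 √h.
This is separable: 2 d(√h)/dt = −0.00828/A, so √h = √h₀ − (0.00828/(2A)) t.
√h = √3.17 − 0.00828·954/(2·3.10) = 1.7804 − 1.2741 = 0.50640.
h = 0.50640² = 0.25644 m.

0.256 m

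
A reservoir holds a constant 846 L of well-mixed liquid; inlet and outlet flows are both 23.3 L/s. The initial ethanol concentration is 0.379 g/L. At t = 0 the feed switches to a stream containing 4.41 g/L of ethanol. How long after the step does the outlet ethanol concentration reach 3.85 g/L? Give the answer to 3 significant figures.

Transient balance on the dissolved component: V dC/dt = Q(C_in − C), so τ = V/Q = 36.309 s.
C(t) = C_in + (C₀ − C_in) e^(−t/τ). Set C = 3.85 and solve for t:
e^(−t/τ) = (C − C_in)/(C₀ − C_in) = (3.85 − 4.41)/(0.379 − 4.41) = 0.13892
t = −τ ln(…) = 36.309 × 1.9738 = 71.668 s.

71.7 s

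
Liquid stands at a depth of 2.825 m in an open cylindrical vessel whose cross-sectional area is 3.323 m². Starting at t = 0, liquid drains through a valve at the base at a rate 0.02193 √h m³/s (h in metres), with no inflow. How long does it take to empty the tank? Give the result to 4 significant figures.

509.4 s

With no inflow, A dh/dt = −0.02193 √h.
Separate and integrate: 2(√h − √h₀) = −(0.02193/A) t.
Set h = 0: 2√h₀ = (0.02193/A) t_empty ⇒ t_empty = 2A√h₀/0.02193.
t_empty = 2·3.323·√2.825/0.02193 = 6.64600·1.68077/0.02193 = 509.367 s.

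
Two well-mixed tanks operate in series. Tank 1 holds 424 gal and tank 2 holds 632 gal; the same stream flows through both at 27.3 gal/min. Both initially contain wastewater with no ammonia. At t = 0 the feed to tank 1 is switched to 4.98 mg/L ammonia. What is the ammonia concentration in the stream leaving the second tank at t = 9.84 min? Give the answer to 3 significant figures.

0.475 mg/L

Each tank obeys Vᵢ dCᵢ/dt = Q(Cᵢ₋₁ − Cᵢ), so τᵢ = Vᵢ/Q.
τ₁ = 424/27.3 = 15.531 min; τ₂ = 632/27.3 = 23.150 min.
Tank 1: C₁ = C_in(1 − e^(−t/τ₁)). Tank 2 (τ₁ ≠ τ₂): C₂ = C_in[1 − (τ₁ e^(−t/τ₁) − τ₂ e^(−t/τ₂))/(τ₁ − τ₂)].
At t = 9.84: e^(−t/τ₁) = 0.53070, e^(−t/τ₂) = 0.65374.
C₂ = 4.98·[1 − (15.531·0.53070 − 23.150·0.65374)/(-7.6190)] = 4.98·0.095449 = 0.47534 mg/L.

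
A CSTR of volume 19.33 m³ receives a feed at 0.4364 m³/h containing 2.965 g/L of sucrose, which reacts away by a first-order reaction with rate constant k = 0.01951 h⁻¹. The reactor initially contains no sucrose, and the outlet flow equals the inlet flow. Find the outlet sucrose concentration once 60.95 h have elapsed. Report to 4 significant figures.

1.468 g/L

Species balance: V dC/dt = Q C_in − Q C − k V C.
dC/dt = (Q/V) C_in − (Q/V + k) C; effective rate a = Q/V + k = 0.0225763 + 0.01951 = 0.0420863 h⁻¹.
C_ss = Q C_in/(Q + kV) = 1.59051 g/L; C(t) = C_ss + (C₀ − C_ss) e^(−a t).
C(60.95) = 1.59051 + (-1.59051)·e^(−0.0420863·60.95) = 1.59051 + (-1.59051)·0.0769068 = 1.46819 g/L.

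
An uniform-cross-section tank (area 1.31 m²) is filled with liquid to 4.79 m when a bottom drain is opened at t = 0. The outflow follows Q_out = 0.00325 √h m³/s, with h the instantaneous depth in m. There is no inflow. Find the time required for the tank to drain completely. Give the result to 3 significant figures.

A dh/dt = −Q_out = −0.00325 √h.
∫ h^(−1/2) dh = −(0.00325/A) ∫ dt, giving 2√h = 2√h₀ − (0.00325/A) t.
Tank is empty when √h = 0: t_empty = 2A√h₀/0.00325.
t_empty = 2·1.31·√4.79/0.00325 = 2.6200·2.1886/0.00325 = 1764.4 s.

1760 s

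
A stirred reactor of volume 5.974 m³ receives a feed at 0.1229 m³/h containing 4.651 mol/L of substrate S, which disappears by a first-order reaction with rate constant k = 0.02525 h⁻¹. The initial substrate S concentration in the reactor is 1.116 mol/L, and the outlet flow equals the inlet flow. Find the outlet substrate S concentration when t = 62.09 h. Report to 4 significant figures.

V dC/dt = Q(C_in − C) − k V C.
dC/dt = (Q/V) C_in − (Q/V + k) C; effective rate a = Q/V + k = 0.0205725 + 0.02525 = 0.0458225 h⁻¹.
C_ss = Q C_in/(Q + kV) = 2.08811 mol/L; C(t) = C_ss + (C₀ − C_ss) e^(−a t).
C(62.09) = 2.08811 + (-0.972115)·e^(−0.0458225·62.09) = 2.08811 + (-0.972115)·0.0581274 = 2.03161 mol/L.

2.032 mol/L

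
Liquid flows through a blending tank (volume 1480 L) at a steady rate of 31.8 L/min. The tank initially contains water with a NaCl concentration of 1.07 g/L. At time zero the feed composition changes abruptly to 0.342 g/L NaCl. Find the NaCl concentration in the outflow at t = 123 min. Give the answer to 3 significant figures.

Accumulation = in − out for the solute gives V dC/dt = Q(C_in − C).
Rewrite as dC/dt + C/τ = C_in/τ, τ = V/Q = 46.541 min.
C approaches C_in exponentially: C(t) = C_in + (C₀ − C_in) e^(−t/τ).
C(123) = 0.342 + (1.07 − 0.342)·e^(−123/46.541) = 0.342 + (0.72800)·0.071159 = 0.39380 g/L.

0.394 g/L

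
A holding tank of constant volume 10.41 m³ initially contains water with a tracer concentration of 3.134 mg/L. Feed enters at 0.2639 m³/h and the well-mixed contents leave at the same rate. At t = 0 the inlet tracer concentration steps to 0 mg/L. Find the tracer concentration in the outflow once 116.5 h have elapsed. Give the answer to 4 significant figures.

0.1635 mg/L

Mass balance on the solute (V constant): V dC/dt = Q(C_in − C).
Time constant τ = V/Q = 10.41/0.2639 = 39.4468 h.
Solution: C(t) = C_in + (C₀ − C_in) e^(−t/τ).
C(116.5) = 0 + (3.134 − 0)·e^(−116.5/39.4468) = 0 + (3.13400)·0.0521648 = 0.163484 mg/L.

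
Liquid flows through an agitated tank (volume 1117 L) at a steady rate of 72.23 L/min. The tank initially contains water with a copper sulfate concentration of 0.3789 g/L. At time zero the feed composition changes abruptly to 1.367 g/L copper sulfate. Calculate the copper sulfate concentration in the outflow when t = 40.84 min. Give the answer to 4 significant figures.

1.297 g/L

Mass balance on the solute (V constant): V dC/dt = Q(C_in − C).
Rewrite as dC/dt + C/τ = C_in/τ, τ = V/Q = 15.4645 min.
Solution: C(t) = C_in + (C₀ − C_in) e^(−t/τ).
C(40.84) = 1.367 + (0.3789 − 1.367)·e^(−40.84/15.4645) = 1.367 + (-0.988100)·0.0712978 = 1.29655 g/L.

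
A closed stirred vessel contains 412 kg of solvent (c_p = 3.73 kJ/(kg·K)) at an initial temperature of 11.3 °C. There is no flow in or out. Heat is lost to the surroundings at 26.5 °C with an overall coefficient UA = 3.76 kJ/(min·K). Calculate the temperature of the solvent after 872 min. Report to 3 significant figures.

Lumped-capacitance energy balance: M c_p dT/dt = UA(T_amb − T).
dT/dt = (T_ss − T)/τ with T_ss = T_amb = 26.500 °C, τ = M c_p/UA = 412·3.73/3.76 = 408.71 min.
Integrating: T(t) = T_ss + (T₀ − T_ss) e^(−t/τ).
T(872) = 26.500 + (-15.200)·0.11842 = 24.700 °C.

24.7 °C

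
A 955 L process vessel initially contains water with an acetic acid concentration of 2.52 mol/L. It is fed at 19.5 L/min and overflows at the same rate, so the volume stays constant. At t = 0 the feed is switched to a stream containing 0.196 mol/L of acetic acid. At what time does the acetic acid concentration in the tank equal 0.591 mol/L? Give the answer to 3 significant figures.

86.8 min

Species balance on the tank: V dC/dt = Q(C_in − C), so τ = V/Q = 48.974 min.
C(t) = C_in + (C₀ − C_in) e^(−t/τ). Set C = 0.591 and solve for t:
e^(−t/τ) = (C − C_in)/(C₀ − C_in) = (0.591 − 0.196)/(2.52 − 0.196) = 0.16997
t = −τ ln(…) = 48.974 × 1.7722 = 86.790 min.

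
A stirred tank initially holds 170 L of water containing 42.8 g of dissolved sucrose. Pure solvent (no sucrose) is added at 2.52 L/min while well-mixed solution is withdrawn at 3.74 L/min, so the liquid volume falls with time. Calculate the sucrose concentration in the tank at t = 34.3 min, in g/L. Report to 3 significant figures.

0.140 g/L

Total volume: dV/dt = Q_in − Q_out = -1.2200 L/min, so V(t) = 170 − 1.2200 t and V(34.3) = 128.15 L.
Solute balance: dm/dt = 0 − Q_out C = −Q_out m/V(t).
Separate: dm/m = −Q_out dt/V(t) ⇒ ln(m/m₀) = −(Q_out/(Q_in−Q_out)) ln(V/V₀).
m = m₀ (V₀/V)^(Q_out/(Q_in−Q_out)) = 42.8 × (170/128.15)^(-3.0656) = 17.999 g.
C = m/V = 17.999/128.15 = 0.14045 g/L.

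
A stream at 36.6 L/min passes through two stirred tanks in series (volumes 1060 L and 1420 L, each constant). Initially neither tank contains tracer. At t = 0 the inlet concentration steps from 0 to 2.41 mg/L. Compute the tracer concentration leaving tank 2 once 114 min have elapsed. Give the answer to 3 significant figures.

2.05 mg/L

Species balance on tank i: dCᵢ/dt = (Cᵢ₋₁ − Cᵢ)/τᵢ with τᵢ = Vᵢ/Q.
τ₁ = 1060/36.6 = 28.962 min; τ₂ = 1420/36.6 = 38.798 min.
Tank 1: C₁ = C_in(1 − e^(−t/τ₁)). Tank 2 (τ₁ ≠ τ₂): C₂ = C_in[1 − (τ₁ e^(−t/τ₁) − τ₂ e^(−t/τ₂))/(τ₁ − τ₂)].
At t = 114: e^(−t/τ₁) = 0.019522, e^(−t/τ₂) = 0.052955.
C₂ = 2.41·[1 − (28.962·0.019522 − 38.798·0.052955)/(-9.8361)] = 2.41·0.84860 = 2.0451 mg/L.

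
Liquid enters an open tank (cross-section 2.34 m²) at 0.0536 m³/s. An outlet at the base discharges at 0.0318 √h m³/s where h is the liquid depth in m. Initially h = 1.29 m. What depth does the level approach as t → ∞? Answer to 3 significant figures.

Mass balance (ρ constant): A dh/dt = Q_in − 0.0318 √h. At steady state dh/dt = 0:
Q_in = 0.0318 √h_ss ⇒ √h_ss = 0.0536/0.0318 = 1.6855.
h_ss = 1.6855² = 2.8410 m. (Since h₀ = 1.29 m < h_ss, the level will rise toward this value.)

2.84 m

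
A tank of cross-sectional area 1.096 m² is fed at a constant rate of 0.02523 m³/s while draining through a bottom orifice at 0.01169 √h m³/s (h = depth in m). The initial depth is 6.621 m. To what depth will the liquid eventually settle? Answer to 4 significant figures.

4.658 m

A dh/dt = Q_in − 0.01169 √h. Steady state requires inflow = outflow:
Q_in = 0.01169 √h_ss ⇒ √h_ss = 0.02523/0.01169 = 2.15825.
h_ss = 2.15825² = 4.65806 m. (Since h₀ = 6.621 m > h_ss, the level will fall toward this value.)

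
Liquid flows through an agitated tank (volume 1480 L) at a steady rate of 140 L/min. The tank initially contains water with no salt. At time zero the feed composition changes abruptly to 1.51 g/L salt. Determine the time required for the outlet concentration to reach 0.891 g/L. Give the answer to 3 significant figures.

Accumulation = in − out for the solute gives V dC/dt = Q(C_in − C), so τ = V/Q = 10.571 min.
C(t) = C_in + (C₀ − C_in) e^(−t/τ). Set C = 0.891 and solve for t:
e^(−t/τ) = (C − C_in)/(C₀ − C_in) = (0.891 − 1.51)/(0 − 1.51) = 0.40993
t = −τ ln(…) = 10.571 × 0.89176 = 9.4272 min.

9.43 min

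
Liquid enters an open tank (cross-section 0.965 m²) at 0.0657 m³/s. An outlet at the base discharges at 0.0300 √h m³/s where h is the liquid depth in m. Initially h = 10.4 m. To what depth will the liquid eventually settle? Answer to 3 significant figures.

4.80 m

Level balance: A dh/dt = 0.0657 − 0.0300 √h. Setting dh/dt = 0:
Q_in = 0.0300 √h_ss ⇒ √h_ss = 0.0657/0.0300 = 2.1900.
h_ss = 2.1900² = 4.7961 m. (Since h₀ = 10.4 m > h_ss, the level will fall toward this value.)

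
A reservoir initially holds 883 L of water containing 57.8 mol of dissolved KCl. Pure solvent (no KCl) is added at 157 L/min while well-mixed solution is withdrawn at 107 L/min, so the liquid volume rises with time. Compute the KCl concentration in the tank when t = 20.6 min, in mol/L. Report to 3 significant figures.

0.00578 mol/L

Total volume: dV/dt = Q_in − Q_out = 50.000 L/min, so V(t) = 883 + 50.000 t and V(20.6) = 1913.0 L.
Solute balance: dm/dt = 0 − Q_out C = −Q_out m/V(t).
dm/m = −Q_out dt/(V₀ + 50.000 t); integrating gives ln(m/m₀) = −(Q_out/(Q_in−Q_out)) ln(V/V₀).
m = m₀ (V₀/V)^(Q_out/(Q_in−Q_out)) = 57.8 × (883/1913.0)^(2.1400) = 11.051 mol.
C = m/V = 11.051/1913.0 = 0.0057770 mol/L.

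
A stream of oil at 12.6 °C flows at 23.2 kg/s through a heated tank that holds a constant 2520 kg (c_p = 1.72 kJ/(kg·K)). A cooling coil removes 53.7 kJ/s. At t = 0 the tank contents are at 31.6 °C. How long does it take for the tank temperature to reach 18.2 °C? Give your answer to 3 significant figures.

117 s

M c_p dT/dt = ṁ c_p (T_in − T) − Q̇.
τ = M/ṁ = 108.62 s; T_ss = T_in − Q̇/(ṁ c_p) = 11.254 °C.
T(t) = T_ss + (T₀ − T_ss) e^(−t/τ). Set T = 18.2:
e^(−t/τ) = (18.2 − 11.254)/(31.6 − 11.254) = 0.34139
t = −108.62 · ln(0.34139) = 116.74 s.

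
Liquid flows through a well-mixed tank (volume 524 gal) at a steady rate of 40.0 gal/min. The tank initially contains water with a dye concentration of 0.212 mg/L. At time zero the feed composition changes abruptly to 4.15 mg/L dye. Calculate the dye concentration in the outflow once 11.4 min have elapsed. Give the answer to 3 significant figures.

Accumulation = in − out for the solute gives V dC/dt = Q(C_in − C).
Rewrite as dC/dt + C/τ = C_in/τ, τ = V/Q = 13.100 min.
Integrating: C(t) = C_in + (C₀ − C_in) e^(−t/τ).
C(11.4) = 4.15 + (0.212 − 4.15)·e^(−11.4/13.100) = 4.15 + (-3.9380)·0.41886 = 2.5005 mg/L.

2.50 mg/L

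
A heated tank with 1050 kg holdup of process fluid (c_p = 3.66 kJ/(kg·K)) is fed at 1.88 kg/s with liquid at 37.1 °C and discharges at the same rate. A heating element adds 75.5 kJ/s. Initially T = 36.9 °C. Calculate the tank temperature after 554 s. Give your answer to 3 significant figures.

43.9 °C

Unsteady energy balance on the tank contents: M c_p dT/dt = ṁ c_p (T_in − T) + 75.5.
Rearrange: dT/dt = (T_ss − T)/τ with τ = M/ṁ = 558.51 s and T_ss = T_in + Q̇/(ṁ c_p) = 48.073 °C.
Solution: T(t) = T_ss + (T₀ − T_ss) e^(−t/τ).
T(554) = 48.073 + (-11.173)·e^(−554/558.51) = 48.073 + (-11.173)·0.37086 = 43.929 °C.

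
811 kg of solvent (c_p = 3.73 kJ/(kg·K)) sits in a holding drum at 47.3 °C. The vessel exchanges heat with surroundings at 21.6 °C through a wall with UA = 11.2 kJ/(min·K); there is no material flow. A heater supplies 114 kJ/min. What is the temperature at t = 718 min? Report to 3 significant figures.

Lumped-capacitance energy balance: M c_p dT/dt = UA(T_amb − T) + Q̇.
dT/dt = (T_ss − T)/τ with T_ss = T_amb + Q̇/UA = 21.6 + 114/11.2 = 31.779 °C, τ = M c_p/UA = 811·3.73/11.2 = 270.09 min.
Solution: T(t) = T_ss + (T₀ − T_ss) e^(−t/τ).
T(718) = 31.779 + (15.521)·0.070063 = 32.866 °C.

32.9 °C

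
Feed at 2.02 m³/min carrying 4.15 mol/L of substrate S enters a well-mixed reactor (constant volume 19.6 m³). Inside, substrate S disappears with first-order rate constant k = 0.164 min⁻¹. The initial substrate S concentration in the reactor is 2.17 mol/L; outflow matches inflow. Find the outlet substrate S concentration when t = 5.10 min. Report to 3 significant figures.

V dC/dt = Q(C_in − C) − k V C.
This is linear with rate a = Q/V + k = 0.26706 min⁻¹.
C_ss = Q C_in/(Q + kV) = 1.6015 mol/L; C(t) = C_ss + (C₀ − C_ss) e^(−a t).
C(5.10) = 1.6015 + (0.56848)·e^(−0.26706·5.10) = 1.6015 + (0.56848)·0.25614 = 1.7471 mol/L.

1.75 mol/L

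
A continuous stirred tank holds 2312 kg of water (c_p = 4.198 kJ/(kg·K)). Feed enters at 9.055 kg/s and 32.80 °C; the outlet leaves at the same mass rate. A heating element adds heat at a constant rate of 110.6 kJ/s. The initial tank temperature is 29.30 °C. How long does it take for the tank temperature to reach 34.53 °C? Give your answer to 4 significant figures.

Heat balance on the well-mixed liquid: M c_p dT/dt = ṁ c_p (T_in − T) + 110.6.
τ = M/ṁ = 255.329 s; T_ss = T_in + Q̇/(ṁ c_p) = 35.7095 °C.
T(t) = T_ss + (T₀ − T_ss) e^(−t/τ). Set T = 34.53:
e^(−t/τ) = (34.53 − 35.7095)/(29.30 − 35.7095) = 0.184029
t = −255.329 · ln(0.184029) = 432.185 s.

432.2 s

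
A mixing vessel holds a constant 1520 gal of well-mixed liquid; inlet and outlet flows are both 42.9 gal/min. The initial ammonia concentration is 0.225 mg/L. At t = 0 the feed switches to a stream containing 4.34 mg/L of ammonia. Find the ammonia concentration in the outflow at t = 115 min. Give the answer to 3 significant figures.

Accumulation = in − out for the solute gives V dC/dt = Q(C_in − C).
Time constant τ = V/Q = 1520/42.9 = 35.431 min.
Solution: C(t) = C_in + (C₀ − C_in) e^(−t/τ).
C(115) = 4.34 + (0.225 − 4.34)·e^(−115/35.431) = 4.34 + (-4.1150)·0.038940 = 4.1798 mg/L.

4.18 mg/L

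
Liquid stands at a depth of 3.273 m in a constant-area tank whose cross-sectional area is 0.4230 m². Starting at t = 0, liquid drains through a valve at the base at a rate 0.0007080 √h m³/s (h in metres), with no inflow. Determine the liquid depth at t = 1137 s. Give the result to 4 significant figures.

0.7355 m

With no inflow, A dh/dt = −0.0007080 √h.
∫ h^(−1/2) dh = −(0.0007080/A) ∫ dt, giving 2√h = 2√h₀ − (0.0007080/A) t.
√h = √3.273 − 0.0007080·1137/(2·0.4230) = 1.80914 − 0.951532 = 0.857612.
h = 0.857612² = 0.735498 m.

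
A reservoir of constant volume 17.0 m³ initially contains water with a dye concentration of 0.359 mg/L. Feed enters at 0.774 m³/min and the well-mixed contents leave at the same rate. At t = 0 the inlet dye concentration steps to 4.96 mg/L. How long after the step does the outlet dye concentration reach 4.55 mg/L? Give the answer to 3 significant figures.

Species balance on the tank: V dC/dt = Q(C_in − C), so τ = V/Q = 21.964 min.
C(t) = C_in + (C₀ − C_in) e^(−t/τ). Set C = 4.55 and solve for t:
e^(−t/τ) = (C − C_in)/(C₀ − C_in) = (4.55 − 4.96)/(0.359 − 4.96) = 0.089111
t = −τ ln(…) = 21.964 × 2.4179 = 53.106 min.

53.1 min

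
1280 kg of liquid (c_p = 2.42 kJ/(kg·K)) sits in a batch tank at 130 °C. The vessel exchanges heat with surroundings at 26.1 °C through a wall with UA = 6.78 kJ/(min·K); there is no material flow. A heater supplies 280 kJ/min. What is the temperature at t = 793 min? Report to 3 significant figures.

78.4 °C

M c_p dT/dt = −UA(T − T_amb) + Q̇.
dT/dt = (T_ss − T)/τ with T_ss = T_amb + Q̇/UA = 26.1 + 280/6.78 = 67.398 °C, τ = M c_p/UA = 1280·2.42/6.78 = 456.87 min.
This is linear first-order; T(t) = T_ss + (T₀ − T_ss) e^(−t/τ).
T(793) = 67.398 + (62.602)·0.17627 = 78.433 °C.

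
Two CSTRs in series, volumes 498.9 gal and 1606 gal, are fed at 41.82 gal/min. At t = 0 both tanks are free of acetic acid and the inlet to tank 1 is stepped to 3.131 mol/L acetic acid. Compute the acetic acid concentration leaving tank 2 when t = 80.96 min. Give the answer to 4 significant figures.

2.581 mol/L

Each tank obeys Vᵢ dCᵢ/dt = Q(Cᵢ₋₁ − Cᵢ), so τᵢ = Vᵢ/Q.
τ₁ = 498.9/41.82 = 11.9297 min; τ₂ = 1606/41.82 = 38.4027 min.
Solving the cascade with C₁(0)=C₂(0)=0 gives C₂(t) = C_in[1 − (τ₁ e^(−t/τ₁) − τ₂ e^(−t/τ₂))/(τ₁ − τ₂)].
At t = 80.96: e^(−t/τ₁) = 0.00112900, e^(−t/τ₂) = 0.121458.
C₂ = 3.131·[1 − (11.9297·0.00112900 − 38.4027·0.121458)/(-26.4730)] = 3.131·0.824317 = 2.58094 mol/L.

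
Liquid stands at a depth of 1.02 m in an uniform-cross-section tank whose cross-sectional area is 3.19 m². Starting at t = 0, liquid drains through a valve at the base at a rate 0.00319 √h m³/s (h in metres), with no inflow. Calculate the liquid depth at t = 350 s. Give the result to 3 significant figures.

With no inflow, A dh/dt = −0.00319 √h.
Separate and integrate: 2(√h − √h₀) = −(0.00319/A) t.
√h = √1.02 − 0.00319·350/(2·3.19) = 1.0100 − 0.17500 = 0.83495.
h = 0.83495² = 0.69714 m.

0.697 m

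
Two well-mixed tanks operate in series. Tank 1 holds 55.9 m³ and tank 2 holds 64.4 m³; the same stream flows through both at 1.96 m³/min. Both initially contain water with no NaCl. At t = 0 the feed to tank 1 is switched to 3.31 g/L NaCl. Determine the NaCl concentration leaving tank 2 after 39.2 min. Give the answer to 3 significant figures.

Time constants: τᵢ = Vᵢ/Q for each well-mixed tank.
τ₁ = 55.9/1.96 = 28.520 min; τ₂ = 64.4/1.96 = 32.857 min.
Tank 1: C₁ = C_in(1 − e^(−t/τ₁)). Tank 2 (τ₁ ≠ τ₂): C₂ = C_in[1 − (τ₁ e^(−t/τ₁) − τ₂ e^(−t/τ₂))/(τ₁ − τ₂)].
At t = 39.2: e^(−t/τ₁) = 0.25298, e^(−t/τ₂) = 0.30330.
C₂ = 3.31·[1 − (28.520·0.25298 − 32.857·0.30330)/(-4.3367)] = 3.31·0.36578 = 1.2107 g/L.

1.21 g/L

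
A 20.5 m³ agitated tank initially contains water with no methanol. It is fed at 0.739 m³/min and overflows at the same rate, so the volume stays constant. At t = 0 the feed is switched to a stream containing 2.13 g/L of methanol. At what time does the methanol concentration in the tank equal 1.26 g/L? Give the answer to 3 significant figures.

24.8 min

Mass balance on the solute (V constant): V dC/dt = Q(C_in − C), so τ = V/Q = 27.740 min.
C(t) = C_in + (C₀ − C_in) e^(−t/τ). Set C = 1.26 and solve for t:
e^(−t/τ) = (C − C_in)/(C₀ − C_in) = (1.26 − 2.13)/(0 − 2.13) = 0.40845
t = −τ ln(…) = 27.740 × 0.89538 = 24.838 min.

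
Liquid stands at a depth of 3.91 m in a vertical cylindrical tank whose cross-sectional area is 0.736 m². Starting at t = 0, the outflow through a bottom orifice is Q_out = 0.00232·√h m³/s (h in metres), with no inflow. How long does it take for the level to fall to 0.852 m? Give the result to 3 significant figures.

669 s

A dh/dt = −Q_out = −0.00232 √h.
This is separable: 2 d(√h)/dt = −0.00232/A, so √h = √h₀ − (0.00232/(2A)) t.
t = 2A(√h₀ − √h)/0.00232 = 2·0.736·(√3.91 − √0.852)/0.00232
  = 1.4720 × (1.9774 − 0.92304) / 0.00232 = 668.96 s.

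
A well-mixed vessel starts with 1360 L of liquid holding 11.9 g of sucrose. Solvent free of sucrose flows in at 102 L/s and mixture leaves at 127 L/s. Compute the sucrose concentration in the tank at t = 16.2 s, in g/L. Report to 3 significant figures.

0.00207 g/L

Total volume: dV/dt = Q_in − Q_out = -25.000 L/s, so V(t) = 1360 − 25.000 t and V(16.2) = 955.00 L.
No sucrose enters, so dm/dt = −Q_out · (m/V).
dm/m = −Q_out dt/(V₀ − 25.000 t); integrating gives ln(m/m₀) = −(Q_out/(Q_in−Q_out)) ln(V/V₀).
m = m₀ (V₀/V)^(Q_out/(Q_in−Q_out)) = 11.9 × (1360/955.00)^(-5.0800) = 1.9751 g.
C = m/V = 1.9751/955.00 = 0.0020682 g/L.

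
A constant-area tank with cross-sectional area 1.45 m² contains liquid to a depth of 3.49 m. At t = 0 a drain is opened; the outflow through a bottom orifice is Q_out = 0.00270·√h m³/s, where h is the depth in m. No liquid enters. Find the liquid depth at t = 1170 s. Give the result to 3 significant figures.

0.607 m

A dh/dt = −Q_out = −0.00270 √h.
∫ h^(−1/2) dh = −(0.00270/A) ∫ dt, giving 2√h = 2√h₀ − (0.00270/A) t.
√h = √3.49 − 0.00270·1170/(2·1.45) = 1.8682 − 1.0893 = 0.77884.
h = 0.77884² = 0.60660 m.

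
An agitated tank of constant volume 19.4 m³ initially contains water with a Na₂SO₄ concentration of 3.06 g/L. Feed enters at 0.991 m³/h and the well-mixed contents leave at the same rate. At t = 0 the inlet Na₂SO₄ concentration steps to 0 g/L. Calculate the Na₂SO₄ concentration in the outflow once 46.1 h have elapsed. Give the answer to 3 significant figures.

0.290 g/L

Accumulation = in − out for the solute gives V dC/dt = Q(C_in − C).
Rewrite as dC/dt + C/τ = C_in/τ, τ = V/Q = 19.576 h.
C approaches C_in exponentially: C(t) = C_in + (C₀ − C_in) e^(−t/τ).
C(46.1) = 0 + (3.06 − 0)·e^(−46.1/19.576) = 0 + (3.0600)·0.094903 = 0.29040 g/L.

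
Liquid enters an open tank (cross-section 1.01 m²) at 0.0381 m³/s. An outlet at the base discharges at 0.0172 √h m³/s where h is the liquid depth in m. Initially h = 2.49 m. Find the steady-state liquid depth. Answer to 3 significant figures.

4.91 m

Accumulation of liquid (constant cross-section A): A dh/dt = Q_in − 0.0172 √h. At steady state dh/dt = 0:
Q_in = 0.0172 √h_ss ⇒ √h_ss = 0.0381/0.0172 = 2.2151.
h_ss = 2.2151² = 4.9067 m. (Since h₀ = 2.49 m < h_ss, the level will rise toward this value.)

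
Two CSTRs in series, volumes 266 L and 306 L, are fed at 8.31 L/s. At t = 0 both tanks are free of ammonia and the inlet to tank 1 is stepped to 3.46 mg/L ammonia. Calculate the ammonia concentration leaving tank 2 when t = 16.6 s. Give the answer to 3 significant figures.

Time constants: τᵢ = Vᵢ/Q for each well-mixed tank.
τ₁ = 266/8.31 = 32.010 s; τ₂ = 306/8.31 = 36.823 s.
Solving the cascade with C₁(0)=C₂(0)=0 gives C₂(t) = C_in[1 − (τ₁ e^(−t/τ₁) − τ₂ e^(−t/τ₂))/(τ₁ − τ₂)].
At t = 16.6: e^(−t/τ₁) = 0.59536, e^(−t/τ₂) = 0.63712.
C₂ = 3.46·[1 − (32.010·0.59536 − 36.823·0.63712)/(-4.8135)] = 3.46·0.085189 = 0.29475 mg/L.

0.295 mg/L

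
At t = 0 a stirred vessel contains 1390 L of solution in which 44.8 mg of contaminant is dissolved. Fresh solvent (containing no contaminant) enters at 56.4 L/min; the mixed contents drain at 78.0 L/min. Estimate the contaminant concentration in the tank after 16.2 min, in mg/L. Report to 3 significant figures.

0.0151 mg/L

Let m(t) be the amount of contaminant. Volume: V(t) = V₀ + (Q_in − Q_out) t = 1390 − 21.600 t; V(16.2) = 1040.1 L.
Species balance (pure solvent in): dm/dt = −Q_out · m/V(t).
dm/m = −Q_out dt/(V₀ − 21.600 t); integrating gives ln(m/m₀) = −(Q_out/(Q_in−Q_out)) ln(V/V₀).
m = m₀ (V₀/V)^(Q_out/(Q_in−Q_out)) = 44.8 × (1390/1040.1)^(-3.6111) = 15.720 mg.
C = m/V = 15.720/1040.1 = 0.015115 mg/L.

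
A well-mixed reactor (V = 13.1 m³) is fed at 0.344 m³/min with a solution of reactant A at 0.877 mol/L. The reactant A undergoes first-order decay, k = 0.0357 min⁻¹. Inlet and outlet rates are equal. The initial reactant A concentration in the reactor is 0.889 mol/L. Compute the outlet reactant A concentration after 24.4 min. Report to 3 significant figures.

0.486 mol/L

V dC/dt = Q(C_in − C) − k V C.
This is linear with rate a = Q/V + k = 0.061960 min⁻¹.
C_ss = Q C_in/(Q + kV) = 0.37169 mol/L; C(t) = C_ss + (C₀ − C_ss) e^(−a t).
C(24.4) = 0.37169 + (0.51731)·e^(−0.061960·24.4) = 0.37169 + (0.51731)·0.22051 = 0.48576 mol/L.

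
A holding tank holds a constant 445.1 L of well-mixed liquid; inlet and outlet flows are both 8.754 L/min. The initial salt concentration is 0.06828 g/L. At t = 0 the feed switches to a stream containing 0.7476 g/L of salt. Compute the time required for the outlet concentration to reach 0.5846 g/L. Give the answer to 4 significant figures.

Species balance: V dC/dt = Q(C_in − C) ⇒ τ = V/Q = 50.8453 min.
C(t) = C_in + (C₀ − C_in) e^(−t/τ). Set C = 0.5846 and solve for t:
e^(−t/τ) = (C − C_in)/(C₀ − C_in) = (0.5846 − 0.7476)/(0.06828 − 0.7476) = 0.239946
t = −τ ln(…) = 50.8453 × 1.42734 = 72.5737 min.

72.57 min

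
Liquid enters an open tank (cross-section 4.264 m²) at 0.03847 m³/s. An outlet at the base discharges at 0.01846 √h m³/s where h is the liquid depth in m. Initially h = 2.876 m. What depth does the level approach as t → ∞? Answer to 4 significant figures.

A dh/dt = Q_in − 0.01846 √h. Steady state requires inflow = outflow:
Q_in = 0.01846 √h_ss ⇒ √h_ss = 0.03847/0.01846 = 2.08397.
h_ss = 2.08397² = 4.34291 m. (Since h₀ = 2.876 m < h_ss, the level will rise toward this value.)

4.343 m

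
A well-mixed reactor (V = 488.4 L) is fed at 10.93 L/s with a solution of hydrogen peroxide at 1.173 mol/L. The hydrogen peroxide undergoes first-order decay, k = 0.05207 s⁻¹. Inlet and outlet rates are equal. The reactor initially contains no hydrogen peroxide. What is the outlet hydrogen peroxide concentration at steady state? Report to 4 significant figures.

V dC/dt = Q(C_in − C) − k V C.
At steady state: 0 = Q C_in − (Q + kV) C_ss, so C_ss = Q C_in/(Q + kV).
C_ss = 10.93·1.173/(10.93 + 0.05207·488.4) = 12.8209/36.3610 = 0.352600 mol/L.

0.3526 mol/L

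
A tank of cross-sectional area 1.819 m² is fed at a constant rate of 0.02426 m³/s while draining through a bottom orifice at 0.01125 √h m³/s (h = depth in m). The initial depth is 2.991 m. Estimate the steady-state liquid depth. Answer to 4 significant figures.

A dh/dt = Q_in − 0.01125 √h. Steady state requires inflow = outflow:
Q_in = 0.01125 √h_ss ⇒ √h_ss = 0.02426/0.01125 = 2.15644.
h_ss = 2.15644² = 4.65025 m. (Since h₀ = 2.991 m < h_ss, the level will rise toward this value.)

4.650 m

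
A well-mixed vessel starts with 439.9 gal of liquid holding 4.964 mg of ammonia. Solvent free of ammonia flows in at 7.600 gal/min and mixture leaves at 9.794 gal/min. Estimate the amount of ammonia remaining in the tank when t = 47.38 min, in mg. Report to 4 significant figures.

1.490 mg

Total volume: dV/dt = Q_in − Q_out = -2.19400 gal/min, so V(t) = 439.9 − 2.19400 t and V(47.38) = 335.948 gal.
Solute balance: dm/dt = 0 − Q_out C = −Q_out m/V(t).
Separate: dm/m = −Q_out dt/V(t) ⇒ ln(m/m₀) = −(Q_out/(Q_in−Q_out)) ln(V/V₀).
m = m₀ (V₀/V)^(Q_out/(Q_in−Q_out)) = 4.964 × (439.9/335.948)^(-4.46399) = 1.48998 mg.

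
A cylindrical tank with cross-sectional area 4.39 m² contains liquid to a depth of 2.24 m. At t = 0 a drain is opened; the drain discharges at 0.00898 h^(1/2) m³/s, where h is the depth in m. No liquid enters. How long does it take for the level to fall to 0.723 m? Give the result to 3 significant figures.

With no inflow, A dh/dt = −0.00898 √h.
This is separable: 2 d(√h)/dt = −0.00898/A, so √h = √h₀ − (0.00898/(2A)) t.
t = 2A(√h₀ − √h)/0.00898 = 2·4.39·(√2.24 − √0.723)/0.00898
  = 8.7800 × (1.4967 − 0.85029) / 0.00898 = 631.97 s.

632 s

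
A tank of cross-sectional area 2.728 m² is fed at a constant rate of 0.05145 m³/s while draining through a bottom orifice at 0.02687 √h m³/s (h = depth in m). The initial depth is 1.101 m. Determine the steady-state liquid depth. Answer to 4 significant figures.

3.666 m

Level balance: A dh/dt = 0.05145 − 0.02687 √h. Setting dh/dt = 0:
Q_in = 0.02687 √h_ss ⇒ √h_ss = 0.05145/0.02687 = 1.91477.
h_ss = 1.91477² = 3.66636 m. (Since h₀ = 1.101 m < h_ss, the level will rise toward this value.)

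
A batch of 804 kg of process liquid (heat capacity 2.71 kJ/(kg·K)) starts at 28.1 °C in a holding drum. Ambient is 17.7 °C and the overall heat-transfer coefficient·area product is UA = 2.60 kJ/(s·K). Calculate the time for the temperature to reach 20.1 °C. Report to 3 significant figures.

1230 s

M c_p dT/dt = −UA(T − T_amb).
τ = M c_p/UA = 838.02 s; T_ss = T_amb = 17.700 °C.
T(t) = T_ss + (T₀ − T_ss)e^(−t/τ); set T = 20.1:
t = −τ ln[(T − T_ss)/(T₀ − T_ss)] = −838.02 · ln(0.23077) = 1228.8 s.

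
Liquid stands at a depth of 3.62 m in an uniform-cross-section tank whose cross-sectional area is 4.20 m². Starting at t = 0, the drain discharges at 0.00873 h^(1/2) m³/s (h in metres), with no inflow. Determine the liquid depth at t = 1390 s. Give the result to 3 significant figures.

0.210 m

With no inflow, A dh/dt = −0.00873 √h.
∫ h^(−1/2) dh = −(0.00873/A) ∫ dt, giving 2√h = 2√h₀ − (0.00873/A) t.
√h = √3.62 − 0.00873·1390/(2·4.20) = 1.9026 − 1.4446 = 0.45802.
h = 0.45802² = 0.20978 m.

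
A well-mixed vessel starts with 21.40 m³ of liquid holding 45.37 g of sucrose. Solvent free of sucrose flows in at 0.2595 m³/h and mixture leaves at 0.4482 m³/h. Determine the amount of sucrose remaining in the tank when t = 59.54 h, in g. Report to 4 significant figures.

7.742 g

Let m(t) be the amount of sucrose. Volume: V(t) = V₀ + (Q_in − Q_out) t = 21.40 − 0.188700 t; V(59.54) = 10.1648 m³.
Solute balance: dm/dt = 0 − Q_out C = −Q_out m/V(t).
Separate: dm/m = −Q_out dt/V(t) ⇒ ln(m/m₀) = −(Q_out/(Q_in−Q_out)) ln(V/V₀).
m = m₀ (V₀/V)^(Q_out/(Q_in−Q_out)) = 45.37 × (21.40/10.1648)^(-2.37520) = 7.74162 g.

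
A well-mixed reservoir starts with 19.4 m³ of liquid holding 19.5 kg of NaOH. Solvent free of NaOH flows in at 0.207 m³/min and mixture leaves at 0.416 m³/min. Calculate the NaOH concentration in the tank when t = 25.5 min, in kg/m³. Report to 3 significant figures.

0.731 kg/m³

Let m(t) be the amount of NaOH. Volume: V(t) = V₀ + (Q_in − Q_out) t = 19.4 − 0.20900 t; V(25.5) = 14.070 m³.
No NaOH enters, so dm/dt = −Q_out · (m/V).
dm/m = −Q_out dt/(V₀ − 0.20900 t); integrating gives ln(m/m₀) = −(Q_out/(Q_in−Q_out)) ln(V/V₀).
m = m₀ (V₀/V)^(Q_out/(Q_in−Q_out)) = 19.5 × (19.4/14.070)^(-1.9904) = 10.289 kg.
C = m/V = 10.289/14.070 = 0.73127 kg/m³.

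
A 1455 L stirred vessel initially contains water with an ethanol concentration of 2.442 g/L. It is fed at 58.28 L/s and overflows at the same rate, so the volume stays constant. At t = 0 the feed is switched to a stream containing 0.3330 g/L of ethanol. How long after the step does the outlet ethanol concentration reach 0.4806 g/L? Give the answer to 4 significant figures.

Species balance: V dC/dt = Q(C_in − C) ⇒ τ = V/Q = 24.9657 s.
C(t) = C_in + (C₀ − C_in) e^(−t/τ). Set C = 0.4806 and solve for t:
e^(−t/τ) = (C − C_in)/(C₀ − C_in) = (0.4806 − 0.3330)/(2.442 − 0.3330) = 0.0699858
t = −τ ln(…) = 24.9657 × 2.65946 = 66.3953 s.

66.40 s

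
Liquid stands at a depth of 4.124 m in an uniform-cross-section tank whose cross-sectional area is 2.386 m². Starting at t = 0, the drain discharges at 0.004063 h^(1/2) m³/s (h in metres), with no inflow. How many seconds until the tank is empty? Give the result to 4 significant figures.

With no inflow, A dh/dt = −0.004063 √h.
Separate and integrate: 2(√h − √h₀) = −(0.004063/A) t.
Set h = 0: 2√h₀ = (0.004063/A) t_empty ⇒ t_empty = 2A√h₀/0.004063.
t_empty = 2·2.386·√4.124/0.004063 = 4.77200·2.03076/0.004063 = 2385.13 s.

2385 s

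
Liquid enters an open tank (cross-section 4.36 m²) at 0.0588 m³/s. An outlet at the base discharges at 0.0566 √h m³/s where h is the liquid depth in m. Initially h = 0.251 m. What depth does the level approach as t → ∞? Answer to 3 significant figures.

Level balance: A dh/dt = 0.0588 − 0.0566 √h. Setting dh/dt = 0:
Q_in = 0.0566 √h_ss ⇒ √h_ss = 0.0588/0.0566 = 1.0389.
h_ss = 1.0389² = 1.0792 m. (Since h₀ = 0.251 m < h_ss, the level will rise toward this value.)

1.08 m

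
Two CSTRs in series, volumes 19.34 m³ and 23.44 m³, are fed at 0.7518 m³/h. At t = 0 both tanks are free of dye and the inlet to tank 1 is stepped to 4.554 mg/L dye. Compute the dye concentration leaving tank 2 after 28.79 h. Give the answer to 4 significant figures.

Each tank obeys Vᵢ dCᵢ/dt = Q(Cᵢ₋₁ − Cᵢ), so τᵢ = Vᵢ/Q.
τ₁ = 19.34/0.7518 = 25.7249 h; τ₂ = 23.44/0.7518 = 31.1785 h.
Solving the cascade with C₁(0)=C₂(0)=0 gives C₂(t) = C_in[1 − (τ₁ e^(−t/τ₁) − τ₂ e^(−t/τ₂))/(τ₁ − τ₂)].
At t = 28.79: e^(−t/τ₁) = 0.326558, e^(−t/τ₂) = 0.397169.
C₂ = 4.554·[1 − (25.7249·0.326558 − 31.1785·0.397169)/(-5.45358)] = 4.554·0.269751 = 1.22845 mg/L.

1.228 mg/L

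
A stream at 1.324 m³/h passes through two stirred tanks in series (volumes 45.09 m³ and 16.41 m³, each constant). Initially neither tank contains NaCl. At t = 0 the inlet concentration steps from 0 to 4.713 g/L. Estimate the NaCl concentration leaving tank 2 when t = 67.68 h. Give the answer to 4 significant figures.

Each tank obeys Vᵢ dCᵢ/dt = Q(Cᵢ₋₁ − Cᵢ), so τᵢ = Vᵢ/Q.
τ₁ = 45.09/1.324 = 34.0559 h; τ₂ = 16.41/1.324 = 12.3943 h.
Solving the cascade with C₁(0)=C₂(0)=0 gives C₂(t) = C_in[1 − (τ₁ e^(−t/τ₁) − τ₂ e^(−t/τ₂))/(τ₁ − τ₂)].
At t = 67.68: e^(−t/τ₁) = 0.137062, e^(−t/τ₂) = 0.00425104.
C₂ = 4.713·[1 − (34.0559·0.137062 − 12.3943·0.00425104)/(21.6616)] = 4.713·0.786947 = 3.70888 g/L.

3.709 g/L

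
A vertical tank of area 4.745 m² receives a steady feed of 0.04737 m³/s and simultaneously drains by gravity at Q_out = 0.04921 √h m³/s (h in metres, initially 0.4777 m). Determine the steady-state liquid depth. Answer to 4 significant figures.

0.9266 m

Mass balance (ρ constant): A dh/dt = Q_in − 0.04921 √h. At steady state dh/dt = 0:
Q_in = 0.04921 √h_ss ⇒ √h_ss = 0.04737/0.04921 = 0.962609.
h_ss = 0.962609² = 0.926617 m. (Since h₀ = 0.4777 m < h_ss, the level will rise toward this value.)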